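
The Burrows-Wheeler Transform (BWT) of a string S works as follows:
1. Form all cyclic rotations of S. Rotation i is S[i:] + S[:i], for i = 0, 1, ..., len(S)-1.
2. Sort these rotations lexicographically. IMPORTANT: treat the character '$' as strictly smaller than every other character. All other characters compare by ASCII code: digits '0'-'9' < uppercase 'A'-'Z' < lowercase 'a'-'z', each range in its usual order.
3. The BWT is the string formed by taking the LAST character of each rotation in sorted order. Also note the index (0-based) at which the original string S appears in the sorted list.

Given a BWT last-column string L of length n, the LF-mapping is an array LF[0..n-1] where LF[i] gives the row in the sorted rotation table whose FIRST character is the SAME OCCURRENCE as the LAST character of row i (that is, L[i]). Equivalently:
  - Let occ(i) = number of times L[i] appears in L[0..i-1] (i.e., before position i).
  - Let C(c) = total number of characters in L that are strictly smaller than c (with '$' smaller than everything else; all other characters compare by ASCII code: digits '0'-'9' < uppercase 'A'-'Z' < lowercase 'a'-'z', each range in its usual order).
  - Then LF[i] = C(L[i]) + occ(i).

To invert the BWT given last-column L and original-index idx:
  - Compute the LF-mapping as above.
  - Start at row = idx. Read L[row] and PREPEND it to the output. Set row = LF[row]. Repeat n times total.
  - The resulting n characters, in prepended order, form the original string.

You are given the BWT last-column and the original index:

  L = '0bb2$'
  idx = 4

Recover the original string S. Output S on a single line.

LF mapping: 1 3 4 2 0
Walk LF starting at row 4, prepending L[row]:
  step 1: row=4, L[4]='$', prepend. Next row=LF[4]=0
  step 2: row=0, L[0]='0', prepend. Next row=LF[0]=1
  step 3: row=1, L[1]='b', prepend. Next row=LF[1]=3
  step 4: row=3, L[3]='2', prepend. Next row=LF[3]=2
  step 5: row=2, L[2]='b', prepend. Next row=LF[2]=4
Reversed output: b2b0$

Answer: b2b0$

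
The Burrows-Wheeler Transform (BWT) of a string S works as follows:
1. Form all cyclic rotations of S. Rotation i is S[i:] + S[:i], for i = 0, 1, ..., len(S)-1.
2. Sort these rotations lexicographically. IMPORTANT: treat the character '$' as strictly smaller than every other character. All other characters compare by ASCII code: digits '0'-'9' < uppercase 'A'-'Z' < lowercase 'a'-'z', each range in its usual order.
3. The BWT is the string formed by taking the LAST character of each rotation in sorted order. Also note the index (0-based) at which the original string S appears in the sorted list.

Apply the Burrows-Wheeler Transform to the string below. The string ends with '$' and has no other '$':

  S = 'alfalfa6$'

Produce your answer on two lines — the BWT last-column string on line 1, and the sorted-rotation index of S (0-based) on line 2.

Answer: 6aff$llaa
4

Derivation:
All 9 rotations (rotation i = S[i:]+S[:i]):
  rot[0] = alfalfa6$
  rot[1] = lfalfa6$a
  rot[2] = falfa6$al
  rot[3] = alfa6$alf
  rot[4] = lfa6$alfa
  rot[5] = fa6$alfal
  rot[6] = a6$alfalf
  rot[7] = 6$alfalfa
  rot[8] = $alfalfa6
Sorted (with $ < everything):
  sorted[0] = $alfalfa6  (last char: '6')
  sorted[1] = 6$alfalfa  (last char: 'a')
  sorted[2] = a6$alfalf  (last char: 'f')
  sorted[3] = alfa6$alf  (last char: 'f')
  sorted[4] = alfalfa6$  (last char: '$')
  sorted[5] = fa6$alfal  (last char: 'l')
  sorted[6] = falfa6$al  (last char: 'l')
  sorted[7] = lfa6$alfa  (last char: 'a')
  sorted[8] = lfalfa6$a  (last char: 'a')
Last column: 6aff$llaa
Original string S is at sorted index 4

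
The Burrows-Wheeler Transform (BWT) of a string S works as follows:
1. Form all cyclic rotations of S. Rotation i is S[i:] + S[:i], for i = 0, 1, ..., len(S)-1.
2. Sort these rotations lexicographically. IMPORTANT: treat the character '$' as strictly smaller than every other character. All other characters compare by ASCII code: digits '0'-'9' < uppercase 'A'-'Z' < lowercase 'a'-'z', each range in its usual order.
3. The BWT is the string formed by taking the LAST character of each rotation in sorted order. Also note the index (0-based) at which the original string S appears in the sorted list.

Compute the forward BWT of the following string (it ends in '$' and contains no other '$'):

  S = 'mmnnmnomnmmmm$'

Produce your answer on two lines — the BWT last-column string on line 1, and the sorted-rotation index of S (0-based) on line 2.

All 14 rotations (rotation i = S[i:]+S[:i]):
  rot[0] = mmnnmnomnmmmm$
  rot[1] = mnnmnomnmmmm$m
  rot[2] = nnmnomnmmmm$mm
  rot[3] = nmnomnmmmm$mmn
  rot[4] = mnomnmmmm$mmnn
  rot[5] = nomnmmmm$mmnnm
  rot[6] = omnmmmm$mmnnmn
  rot[7] = mnmmmm$mmnnmno
  rot[8] = nmmmm$mmnnmnom
  rot[9] = mmmm$mmnnmnomn
  rot[10] = mmm$mmnnmnomnm
  rot[11] = mm$mmnnmnomnmm
  rot[12] = m$mmnnmnomnmmm
  rot[13] = $mmnnmnomnmmmm
Sorted (with $ < everything):
  sorted[0] = $mmnnmnomnmmmm  (last char: 'm')
  sorted[1] = m$mmnnmnomnmmm  (last char: 'm')
  sorted[2] = mm$mmnnmnomnmm  (last char: 'm')
  sorted[3] = mmm$mmnnmnomnm  (last char: 'm')
  sorted[4] = mmmm$mmnnmnomn  (last char: 'n')
  sorted[5] = mmnnmnomnmmmm$  (last char: '$')
  sorted[6] = mnmmmm$mmnnmno  (last char: 'o')
  sorted[7] = mnnmnomnmmmm$m  (last char: 'm')
  sorted[8] = mnomnmmmm$mmnn  (last char: 'n')
  sorted[9] = nmmmm$mmnnmnom  (last char: 'm')
  sorted[10] = nmnomnmmmm$mmn  (last char: 'n')
  sorted[11] = nnmnomnmmmm$mm  (last char: 'm')
  sorted[12] = nomnmmmm$mmnnm  (last char: 'm')
  sorted[13] = omnmmmm$mmnnmn  (last char: 'n')
Last column: mmmmn$omnmnmmn
Original string S is at sorted index 5

Answer: mmmmn$omnmnmmn
5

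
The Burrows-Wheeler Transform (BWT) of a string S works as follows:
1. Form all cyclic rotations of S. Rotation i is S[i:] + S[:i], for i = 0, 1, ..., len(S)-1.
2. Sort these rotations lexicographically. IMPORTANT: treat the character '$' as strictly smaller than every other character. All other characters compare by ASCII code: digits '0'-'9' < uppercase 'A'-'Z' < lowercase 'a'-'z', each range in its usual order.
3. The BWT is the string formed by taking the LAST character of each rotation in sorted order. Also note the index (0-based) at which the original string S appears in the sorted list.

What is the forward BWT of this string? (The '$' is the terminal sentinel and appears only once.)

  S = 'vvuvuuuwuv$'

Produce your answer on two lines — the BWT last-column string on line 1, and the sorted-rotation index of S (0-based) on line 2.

All 11 rotations (rotation i = S[i:]+S[:i]):
  rot[0] = vvuvuuuwuv$
  rot[1] = vuvuuuwuv$v
  rot[2] = uvuuuwuv$vv
  rot[3] = vuuuwuv$vvu
  rot[4] = uuuwuv$vvuv
  rot[5] = uuwuv$vvuvu
  rot[6] = uwuv$vvuvuu
  rot[7] = wuv$vvuvuuu
  rot[8] = uv$vvuvuuuw
  rot[9] = v$vvuvuuuwu
  rot[10] = $vvuvuuuwuv
Sorted (with $ < everything):
  sorted[0] = $vvuvuuuwuv  (last char: 'v')
  sorted[1] = uuuwuv$vvuv  (last char: 'v')
  sorted[2] = uuwuv$vvuvu  (last char: 'u')
  sorted[3] = uv$vvuvuuuw  (last char: 'w')
  sorted[4] = uvuuuwuv$vv  (last char: 'v')
  sorted[5] = uwuv$vvuvuu  (last char: 'u')
  sorted[6] = v$vvuvuuuwu  (last char: 'u')
  sorted[7] = vuuuwuv$vvu  (last char: 'u')
  sorted[8] = vuvuuuwuv$v  (last char: 'v')
  sorted[9] = vvuvuuuwuv$  (last char: '$')
  sorted[10] = wuv$vvuvuuu  (last char: 'u')
Last column: vvuwvuuuv$u
Original string S is at sorted index 9

Answer: vvuwvuuuv$u
9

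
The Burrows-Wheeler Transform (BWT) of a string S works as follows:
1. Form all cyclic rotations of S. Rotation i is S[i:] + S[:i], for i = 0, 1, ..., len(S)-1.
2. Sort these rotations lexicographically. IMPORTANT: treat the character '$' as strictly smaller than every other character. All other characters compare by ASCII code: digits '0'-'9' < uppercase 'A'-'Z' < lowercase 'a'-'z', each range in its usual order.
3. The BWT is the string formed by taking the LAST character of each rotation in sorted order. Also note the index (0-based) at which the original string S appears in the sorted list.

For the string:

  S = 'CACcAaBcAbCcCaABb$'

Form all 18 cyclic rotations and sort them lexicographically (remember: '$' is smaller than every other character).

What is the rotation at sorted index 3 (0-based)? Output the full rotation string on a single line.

Answer: AaBcAbCcCaABb$CACc

Derivation:
All 18 rotations (rotation i = S[i:]+S[:i]):
  rot[0] = CACcAaBcAbCcCaABb$
  rot[1] = ACcAaBcAbCcCaABb$C
  rot[2] = CcAaBcAbCcCaABb$CA
  rot[3] = cAaBcAbCcCaABb$CAC
  rot[4] = AaBcAbCcCaABb$CACc
  rot[5] = aBcAbCcCaABb$CACcA
  rot[6] = BcAbCcCaABb$CACcAa
  rot[7] = cAbCcCaABb$CACcAaB
  rot[8] = AbCcCaABb$CACcAaBc
  rot[9] = bCcCaABb$CACcAaBcA
  rot[10] = CcCaABb$CACcAaBcAb
  rot[11] = cCaABb$CACcAaBcAbC
  rot[12] = CaABb$CACcAaBcAbCc
  rot[13] = aABb$CACcAaBcAbCcC
  rot[14] = ABb$CACcAaBcAbCcCa
  rot[15] = Bb$CACcAaBcAbCcCaA
  rot[16] = b$CACcAaBcAbCcCaAB
  rot[17] = $CACcAaBcAbCcCaABb
Sorted (with $ < everything):
  sorted[0] = $CACcAaBcAbCcCaABb
  sorted[1] = ABb$CACcAaBcAbCcCa
  sorted[2] = ACcAaBcAbCcCaABb$C
  sorted[3] = AaBcAbCcCaABb$CACc
  sorted[4] = AbCcCaABb$CACcAaBc
  sorted[5] = Bb$CACcAaBcAbCcCaA
  sorted[6] = BcAbCcCaABb$CACcAa
  sorted[7] = CACcAaBcAbCcCaABb$
  sorted[8] = CaABb$CACcAaBcAbCc
  sorted[9] = CcAaBcAbCcCaABb$CA
  sorted[10] = CcCaABb$CACcAaBcAb
  sorted[11] = aABb$CACcAaBcAbCcC
  sorted[12] = aBcAbCcCaABb$CACcA
  sorted[13] = b$CACcAaBcAbCcCaAB
  sorted[14] = bCcCaABb$CACcAaBcA
  sorted[15] = cAaBcAbCcCaABb$CAC
  sorted[16] = cAbCcCaABb$CACcAaB
  sorted[17] = cCaABb$CACcAaBcAbC
sorted[3] = AaBcAbCcCaABb$CACc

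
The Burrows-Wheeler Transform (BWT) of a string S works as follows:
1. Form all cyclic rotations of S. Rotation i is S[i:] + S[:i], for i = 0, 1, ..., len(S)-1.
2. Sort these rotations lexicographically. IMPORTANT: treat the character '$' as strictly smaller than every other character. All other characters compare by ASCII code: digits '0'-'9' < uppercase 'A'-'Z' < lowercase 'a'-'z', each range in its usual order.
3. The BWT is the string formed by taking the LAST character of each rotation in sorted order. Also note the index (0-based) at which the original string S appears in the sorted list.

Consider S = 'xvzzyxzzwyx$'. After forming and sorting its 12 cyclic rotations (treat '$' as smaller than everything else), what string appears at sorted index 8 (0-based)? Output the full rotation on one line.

All 12 rotations (rotation i = S[i:]+S[:i]):
  rot[0] = xvzzyxzzwyx$
  rot[1] = vzzyxzzwyx$x
  rot[2] = zzyxzzwyx$xv
  rot[3] = zyxzzwyx$xvz
  rot[4] = yxzzwyx$xvzz
  rot[5] = xzzwyx$xvzzy
  rot[6] = zzwyx$xvzzyx
  rot[7] = zwyx$xvzzyxz
  rot[8] = wyx$xvzzyxzz
  rot[9] = yx$xvzzyxzzw
  rot[10] = x$xvzzyxzzwy
  rot[11] = $xvzzyxzzwyx
Sorted (with $ < everything):
  sorted[0] = $xvzzyxzzwyx
  sorted[1] = vzzyxzzwyx$x
  sorted[2] = wyx$xvzzyxzz
  sorted[3] = x$xvzzyxzzwy
  sorted[4] = xvzzyxzzwyx$
  sorted[5] = xzzwyx$xvzzy
  sorted[6] = yx$xvzzyxzzw
  sorted[7] = yxzzwyx$xvzz
  sorted[8] = zwyx$xvzzyxz
  sorted[9] = zyxzzwyx$xvz
  sorted[10] = zzwyx$xvzzyx
  sorted[11] = zzyxzzwyx$xv
sorted[8] = zwyx$xvzzyxz

Answer: zwyx$xvzzyxz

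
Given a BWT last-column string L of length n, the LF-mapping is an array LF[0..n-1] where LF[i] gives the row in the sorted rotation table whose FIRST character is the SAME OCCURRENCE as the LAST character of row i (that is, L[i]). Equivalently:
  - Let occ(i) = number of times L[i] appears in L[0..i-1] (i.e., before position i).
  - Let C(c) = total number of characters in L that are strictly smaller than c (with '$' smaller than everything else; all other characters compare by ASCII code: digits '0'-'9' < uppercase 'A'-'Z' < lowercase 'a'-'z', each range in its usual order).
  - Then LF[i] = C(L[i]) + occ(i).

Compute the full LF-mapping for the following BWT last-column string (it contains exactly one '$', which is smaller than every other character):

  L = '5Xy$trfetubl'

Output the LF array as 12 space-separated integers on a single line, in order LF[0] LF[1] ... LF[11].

Char counts: '$':1, '5':1, 'X':1, 'b':1, 'e':1, 'f':1, 'l':1, 'r':1, 't':2, 'u':1, 'y':1
C (first-col start): C('$')=0, C('5')=1, C('X')=2, C('b')=3, C('e')=4, C('f')=5, C('l')=6, C('r')=7, C('t')=8, C('u')=10, C('y')=11
L[0]='5': occ=0, LF[0]=C('5')+0=1+0=1
L[1]='X': occ=0, LF[1]=C('X')+0=2+0=2
L[2]='y': occ=0, LF[2]=C('y')+0=11+0=11
L[3]='$': occ=0, LF[3]=C('$')+0=0+0=0
L[4]='t': occ=0, LF[4]=C('t')+0=8+0=8
L[5]='r': occ=0, LF[5]=C('r')+0=7+0=7
L[6]='f': occ=0, LF[6]=C('f')+0=5+0=5
L[7]='e': occ=0, LF[7]=C('e')+0=4+0=4
L[8]='t': occ=1, LF[8]=C('t')+1=8+1=9
L[9]='u': occ=0, LF[9]=C('u')+0=10+0=10
L[10]='b': occ=0, LF[10]=C('b')+0=3+0=3
L[11]='l': occ=0, LF[11]=C('l')+0=6+0=6

Answer: 1 2 11 0 8 7 5 4 9 10 3 6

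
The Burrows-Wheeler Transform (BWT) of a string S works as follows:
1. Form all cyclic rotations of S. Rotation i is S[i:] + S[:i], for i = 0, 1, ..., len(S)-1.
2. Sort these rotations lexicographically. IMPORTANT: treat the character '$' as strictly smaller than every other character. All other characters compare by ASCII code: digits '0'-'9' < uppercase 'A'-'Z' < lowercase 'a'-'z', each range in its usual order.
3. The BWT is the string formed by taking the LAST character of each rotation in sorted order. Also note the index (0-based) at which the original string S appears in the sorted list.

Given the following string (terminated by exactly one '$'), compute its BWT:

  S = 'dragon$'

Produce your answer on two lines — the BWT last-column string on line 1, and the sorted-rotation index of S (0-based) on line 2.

All 7 rotations (rotation i = S[i:]+S[:i]):
  rot[0] = dragon$
  rot[1] = ragon$d
  rot[2] = agon$dr
  rot[3] = gon$dra
  rot[4] = on$drag
  rot[5] = n$drago
  rot[6] = $dragon
Sorted (with $ < everything):
  sorted[0] = $dragon  (last char: 'n')
  sorted[1] = agon$dr  (last char: 'r')
  sorted[2] = dragon$  (last char: '$')
  sorted[3] = gon$dra  (last char: 'a')
  sorted[4] = n$drago  (last char: 'o')
  sorted[5] = on$drag  (last char: 'g')
  sorted[6] = ragon$d  (last char: 'd')
Last column: nr$aogd
Original string S is at sorted index 2

Answer: nr$aogd
2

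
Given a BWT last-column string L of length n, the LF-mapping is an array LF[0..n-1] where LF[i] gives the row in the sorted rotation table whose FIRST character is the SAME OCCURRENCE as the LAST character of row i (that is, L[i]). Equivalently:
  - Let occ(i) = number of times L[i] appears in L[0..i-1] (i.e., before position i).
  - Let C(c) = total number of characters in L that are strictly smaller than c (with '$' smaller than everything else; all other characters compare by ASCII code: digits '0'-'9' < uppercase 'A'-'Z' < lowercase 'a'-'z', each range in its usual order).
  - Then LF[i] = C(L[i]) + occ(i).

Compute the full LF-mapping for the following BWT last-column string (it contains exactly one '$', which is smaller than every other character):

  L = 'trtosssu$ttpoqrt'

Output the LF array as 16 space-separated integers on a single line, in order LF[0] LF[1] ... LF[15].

Char counts: '$':1, 'o':2, 'p':1, 'q':1, 'r':2, 's':3, 't':5, 'u':1
C (first-col start): C('$')=0, C('o')=1, C('p')=3, C('q')=4, C('r')=5, C('s')=7, C('t')=10, C('u')=15
L[0]='t': occ=0, LF[0]=C('t')+0=10+0=10
L[1]='r': occ=0, LF[1]=C('r')+0=5+0=5
L[2]='t': occ=1, LF[2]=C('t')+1=10+1=11
L[3]='o': occ=0, LF[3]=C('o')+0=1+0=1
L[4]='s': occ=0, LF[4]=C('s')+0=7+0=7
L[5]='s': occ=1, LF[5]=C('s')+1=7+1=8
L[6]='s': occ=2, LF[6]=C('s')+2=7+2=9
L[7]='u': occ=0, LF[7]=C('u')+0=15+0=15
L[8]='$': occ=0, LF[8]=C('$')+0=0+0=0
L[9]='t': occ=2, LF[9]=C('t')+2=10+2=12
L[10]='t': occ=3, LF[10]=C('t')+3=10+3=13
L[11]='p': occ=0, LF[11]=C('p')+0=3+0=3
L[12]='o': occ=1, LF[12]=C('o')+1=1+1=2
L[13]='q': occ=0, LF[13]=C('q')+0=4+0=4
L[14]='r': occ=1, LF[14]=C('r')+1=5+1=6
L[15]='t': occ=4, LF[15]=C('t')+4=10+4=14

Answer: 10 5 11 1 7 8 9 15 0 12 13 3 2 4 6 14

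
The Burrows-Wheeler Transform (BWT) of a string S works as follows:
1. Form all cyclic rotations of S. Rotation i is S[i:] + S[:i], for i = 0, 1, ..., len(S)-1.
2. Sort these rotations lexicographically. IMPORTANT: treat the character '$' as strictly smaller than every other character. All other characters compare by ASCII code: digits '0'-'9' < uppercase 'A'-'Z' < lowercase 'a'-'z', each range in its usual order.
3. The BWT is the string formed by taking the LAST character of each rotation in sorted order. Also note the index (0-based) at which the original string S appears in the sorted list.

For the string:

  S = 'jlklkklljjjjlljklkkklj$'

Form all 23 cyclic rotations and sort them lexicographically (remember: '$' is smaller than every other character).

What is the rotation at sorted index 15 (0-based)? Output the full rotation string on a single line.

Answer: lj$jlklkklljjjjlljklkkk

Derivation:
All 23 rotations (rotation i = S[i:]+S[:i]):
  rot[0] = jlklkklljjjjlljklkkklj$
  rot[1] = lklkklljjjjlljklkkklj$j
  rot[2] = klkklljjjjlljklkkklj$jl
  rot[3] = lkklljjjjlljklkkklj$jlk
  rot[4] = kklljjjjlljklkkklj$jlkl
  rot[5] = klljjjjlljklkkklj$jlklk
  rot[6] = lljjjjlljklkkklj$jlklkk
  rot[7] = ljjjjlljklkkklj$jlklkkl
  rot[8] = jjjjlljklkkklj$jlklkkll
  rot[9] = jjjlljklkkklj$jlklkkllj
  rot[10] = jjlljklkkklj$jlklkklljj
  rot[11] = jlljklkkklj$jlklkklljjj
  rot[12] = lljklkkklj$jlklkklljjjj
  rot[13] = ljklkkklj$jlklkklljjjjl
  rot[14] = jklkkklj$jlklkklljjjjll
  rot[15] = klkkklj$jlklkklljjjjllj
  rot[16] = lkkklj$jlklkklljjjjlljk
  rot[17] = kkklj$jlklkklljjjjlljkl
  rot[18] = kklj$jlklkklljjjjlljklk
  rot[19] = klj$jlklkklljjjjlljklkk
  rot[20] = lj$jlklkklljjjjlljklkkk
  rot[21] = j$jlklkklljjjjlljklkkkl
  rot[22] = $jlklkklljjjjlljklkkklj
Sorted (with $ < everything):
  sorted[0] = $jlklkklljjjjlljklkkklj
  sorted[1] = j$jlklkklljjjjlljklkkkl
  sorted[2] = jjjjlljklkkklj$jlklkkll
  sorted[3] = jjjlljklkkklj$jlklkkllj
  sorted[4] = jjlljklkkklj$jlklkklljj
  sorted[5] = jklkkklj$jlklkklljjjjll
  sorted[6] = jlklkklljjjjlljklkkklj$
  sorted[7] = jlljklkkklj$jlklkklljjj
  sorted[8] = kkklj$jlklkklljjjjlljkl
  sorted[9] = kklj$jlklkklljjjjlljklk
  sorted[10] = kklljjjjlljklkkklj$jlkl
  sorted[11] = klj$jlklkklljjjjlljklkk
  sorted[12] = klkkklj$jlklkklljjjjllj
  sorted[13] = klkklljjjjlljklkkklj$jl
  sorted[14] = klljjjjlljklkkklj$jlklk
  sorted[15] = lj$jlklkklljjjjlljklkkk
  sorted[16] = ljjjjlljklkkklj$jlklkkl
  sorted[17] = ljklkkklj$jlklkklljjjjl
  sorted[18] = lkkklj$jlklkklljjjjlljk
  sorted[19] = lkklljjjjlljklkkklj$jlk
  sorted[20] = lklkklljjjjlljklkkklj$j
  sorted[21] = lljjjjlljklkkklj$jlklkk
  sorted[22] = lljklkkklj$jlklkklljjjj
sorted[15] = lj$jlklkklljjjjlljklkkk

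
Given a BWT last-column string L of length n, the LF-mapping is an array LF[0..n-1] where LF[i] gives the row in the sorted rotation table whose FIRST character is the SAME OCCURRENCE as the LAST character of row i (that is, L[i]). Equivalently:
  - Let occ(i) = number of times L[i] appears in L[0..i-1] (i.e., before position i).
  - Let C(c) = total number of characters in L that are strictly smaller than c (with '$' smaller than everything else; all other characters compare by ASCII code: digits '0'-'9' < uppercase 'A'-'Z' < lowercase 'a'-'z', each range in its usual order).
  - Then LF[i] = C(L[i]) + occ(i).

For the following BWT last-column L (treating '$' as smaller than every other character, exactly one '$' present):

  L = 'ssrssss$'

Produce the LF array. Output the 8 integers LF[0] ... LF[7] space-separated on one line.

Answer: 2 3 1 4 5 6 7 0

Derivation:
Char counts: '$':1, 'r':1, 's':6
C (first-col start): C('$')=0, C('r')=1, C('s')=2
L[0]='s': occ=0, LF[0]=C('s')+0=2+0=2
L[1]='s': occ=1, LF[1]=C('s')+1=2+1=3
L[2]='r': occ=0, LF[2]=C('r')+0=1+0=1
L[3]='s': occ=2, LF[3]=C('s')+2=2+2=4
L[4]='s': occ=3, LF[4]=C('s')+3=2+3=5
L[5]='s': occ=4, LF[5]=C('s')+4=2+4=6
L[6]='s': occ=5, LF[6]=C('s')+5=2+5=7
L[7]='$': occ=0, LF[7]=C('$')+0=0+0=0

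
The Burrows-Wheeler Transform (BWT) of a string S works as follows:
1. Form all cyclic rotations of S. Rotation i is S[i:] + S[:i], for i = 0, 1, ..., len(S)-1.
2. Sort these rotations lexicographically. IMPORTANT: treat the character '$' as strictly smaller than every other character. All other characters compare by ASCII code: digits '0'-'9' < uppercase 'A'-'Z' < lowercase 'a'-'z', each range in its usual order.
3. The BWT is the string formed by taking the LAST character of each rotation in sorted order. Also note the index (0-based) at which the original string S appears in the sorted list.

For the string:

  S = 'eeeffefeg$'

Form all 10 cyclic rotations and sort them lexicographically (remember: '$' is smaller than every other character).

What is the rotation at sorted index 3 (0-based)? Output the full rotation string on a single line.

Answer: efeg$eeeff

Derivation:
All 10 rotations (rotation i = S[i:]+S[:i]):
  rot[0] = eeeffefeg$
  rot[1] = eeffefeg$e
  rot[2] = effefeg$ee
  rot[3] = ffefeg$eee
  rot[4] = fefeg$eeef
  rot[5] = efeg$eeeff
  rot[6] = feg$eeeffe
  rot[7] = eg$eeeffef
  rot[8] = g$eeeffefe
  rot[9] = $eeeffefeg
Sorted (with $ < everything):
  sorted[0] = $eeeffefeg
  sorted[1] = eeeffefeg$
  sorted[2] = eeffefeg$e
  sorted[3] = efeg$eeeff
  sorted[4] = effefeg$ee
  sorted[5] = eg$eeeffef
  sorted[6] = fefeg$eeef
  sorted[7] = feg$eeeffe
  sorted[8] = ffefeg$eee
  sorted[9] = g$eeeffefe
sorted[3] = efeg$eeeff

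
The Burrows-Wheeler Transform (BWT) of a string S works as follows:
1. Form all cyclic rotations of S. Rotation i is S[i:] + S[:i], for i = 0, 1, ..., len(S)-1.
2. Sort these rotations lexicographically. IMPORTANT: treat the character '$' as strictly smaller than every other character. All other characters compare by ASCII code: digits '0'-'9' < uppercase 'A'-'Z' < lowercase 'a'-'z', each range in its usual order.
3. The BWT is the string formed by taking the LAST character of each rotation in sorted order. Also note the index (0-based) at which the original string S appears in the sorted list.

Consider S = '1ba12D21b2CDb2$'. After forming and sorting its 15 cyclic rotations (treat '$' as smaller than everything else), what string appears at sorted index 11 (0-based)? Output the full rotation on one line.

All 15 rotations (rotation i = S[i:]+S[:i]):
  rot[0] = 1ba12D21b2CDb2$
  rot[1] = ba12D21b2CDb2$1
  rot[2] = a12D21b2CDb2$1b
  rot[3] = 12D21b2CDb2$1ba
  rot[4] = 2D21b2CDb2$1ba1
  rot[5] = D21b2CDb2$1ba12
  rot[6] = 21b2CDb2$1ba12D
  rot[7] = 1b2CDb2$1ba12D2
  rot[8] = b2CDb2$1ba12D21
  rot[9] = 2CDb2$1ba12D21b
  rot[10] = CDb2$1ba12D21b2
  rot[11] = Db2$1ba12D21b2C
  rot[12] = b2$1ba12D21b2CD
  rot[13] = 2$1ba12D21b2CDb
  rot[14] = $1ba12D21b2CDb2
Sorted (with $ < everything):
  sorted[0] = $1ba12D21b2CDb2
  sorted[1] = 12D21b2CDb2$1ba
  sorted[2] = 1b2CDb2$1ba12D2
  sorted[3] = 1ba12D21b2CDb2$
  sorted[4] = 2$1ba12D21b2CDb
  sorted[5] = 21b2CDb2$1ba12D
  sorted[6] = 2CDb2$1ba12D21b
  sorted[7] = 2D21b2CDb2$1ba1
  sorted[8] = CDb2$1ba12D21b2
  sorted[9] = D21b2CDb2$1ba12
  sorted[10] = Db2$1ba12D21b2C
  sorted[11] = a12D21b2CDb2$1b
  sorted[12] = b2$1ba12D21b2CD
  sorted[13] = b2CDb2$1ba12D21
  sorted[14] = ba12D21b2CDb2$1
sorted[11] = a12D21b2CDb2$1b

Answer: a12D21b2CDb2$1b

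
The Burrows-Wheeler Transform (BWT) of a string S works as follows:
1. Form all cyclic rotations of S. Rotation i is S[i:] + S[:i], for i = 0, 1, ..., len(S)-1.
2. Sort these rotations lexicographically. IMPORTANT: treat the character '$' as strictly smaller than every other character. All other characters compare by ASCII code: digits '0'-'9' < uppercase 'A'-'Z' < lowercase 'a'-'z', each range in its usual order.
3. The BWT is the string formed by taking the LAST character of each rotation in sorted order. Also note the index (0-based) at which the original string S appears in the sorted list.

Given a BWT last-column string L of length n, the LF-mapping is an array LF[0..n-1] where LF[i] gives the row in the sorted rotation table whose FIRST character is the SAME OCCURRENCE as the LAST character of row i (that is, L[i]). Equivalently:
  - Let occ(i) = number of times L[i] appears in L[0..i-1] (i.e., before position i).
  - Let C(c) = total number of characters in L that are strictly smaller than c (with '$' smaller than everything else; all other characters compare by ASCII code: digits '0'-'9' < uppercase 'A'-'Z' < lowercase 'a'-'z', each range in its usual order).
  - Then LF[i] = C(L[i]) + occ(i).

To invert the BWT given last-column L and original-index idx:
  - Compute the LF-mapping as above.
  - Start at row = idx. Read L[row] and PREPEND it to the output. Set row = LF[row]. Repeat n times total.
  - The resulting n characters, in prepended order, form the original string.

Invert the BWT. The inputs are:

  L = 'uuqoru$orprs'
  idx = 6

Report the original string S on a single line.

Answer: rsurqoruopu$

Derivation:
LF mapping: 9 10 4 1 5 11 0 2 6 3 7 8
Walk LF starting at row 6, prepending L[row]:
  step 1: row=6, L[6]='$', prepend. Next row=LF[6]=0
  step 2: row=0, L[0]='u', prepend. Next row=LF[0]=9
  step 3: row=9, L[9]='p', prepend. Next row=LF[9]=3
  step 4: row=3, L[3]='o', prepend. Next row=LF[3]=1
  step 5: row=1, L[1]='u', prepend. Next row=LF[1]=10
  step 6: row=10, L[10]='r', prepend. Next row=LF[10]=7
  step 7: row=7, L[7]='o', prepend. Next row=LF[7]=2
  step 8: row=2, L[2]='q', prepend. Next row=LF[2]=4
  step 9: row=4, L[4]='r', prepend. Next row=LF[4]=5
  step 10: row=5, L[5]='u', prepend. Next row=LF[5]=11
  step 11: row=11, L[11]='s', prepend. Next row=LF[11]=8
  step 12: row=8, L[8]='r', prepend. Next row=LF[8]=6
Reversed output: rsurqoruopu$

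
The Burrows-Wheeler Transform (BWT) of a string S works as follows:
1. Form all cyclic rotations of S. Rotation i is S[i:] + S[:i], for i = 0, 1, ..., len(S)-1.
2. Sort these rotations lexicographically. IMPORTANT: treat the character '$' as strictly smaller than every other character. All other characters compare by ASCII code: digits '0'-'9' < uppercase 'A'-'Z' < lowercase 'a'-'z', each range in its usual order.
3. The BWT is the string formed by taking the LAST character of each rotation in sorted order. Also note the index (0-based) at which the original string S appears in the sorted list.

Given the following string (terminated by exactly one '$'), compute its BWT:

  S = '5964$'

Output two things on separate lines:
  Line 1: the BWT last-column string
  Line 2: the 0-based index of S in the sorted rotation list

All 5 rotations (rotation i = S[i:]+S[:i]):
  rot[0] = 5964$
  rot[1] = 964$5
  rot[2] = 64$59
  rot[3] = 4$596
  rot[4] = $5964
Sorted (with $ < everything):
  sorted[0] = $5964  (last char: '4')
  sorted[1] = 4$596  (last char: '6')
  sorted[2] = 5964$  (last char: '$')
  sorted[3] = 64$59  (last char: '9')
  sorted[4] = 964$5  (last char: '5')
Last column: 46$95
Original string S is at sorted index 2

Answer: 46$95
2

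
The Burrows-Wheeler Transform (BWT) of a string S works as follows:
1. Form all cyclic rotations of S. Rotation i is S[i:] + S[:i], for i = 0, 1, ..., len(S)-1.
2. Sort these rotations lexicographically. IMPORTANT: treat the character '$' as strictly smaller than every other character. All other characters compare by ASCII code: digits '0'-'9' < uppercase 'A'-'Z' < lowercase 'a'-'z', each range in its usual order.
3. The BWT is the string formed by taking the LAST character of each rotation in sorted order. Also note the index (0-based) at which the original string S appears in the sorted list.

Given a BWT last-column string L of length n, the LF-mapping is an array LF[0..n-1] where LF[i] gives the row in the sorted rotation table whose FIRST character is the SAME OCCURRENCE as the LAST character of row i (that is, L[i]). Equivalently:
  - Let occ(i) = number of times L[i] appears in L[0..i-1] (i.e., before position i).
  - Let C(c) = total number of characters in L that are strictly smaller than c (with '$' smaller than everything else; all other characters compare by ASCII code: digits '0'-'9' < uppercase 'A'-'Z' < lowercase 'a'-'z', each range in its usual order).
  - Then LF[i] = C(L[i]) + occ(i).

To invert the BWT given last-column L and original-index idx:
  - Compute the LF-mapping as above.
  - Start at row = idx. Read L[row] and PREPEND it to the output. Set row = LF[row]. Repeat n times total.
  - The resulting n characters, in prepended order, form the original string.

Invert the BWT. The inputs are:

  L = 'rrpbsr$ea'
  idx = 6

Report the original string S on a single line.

Answer: raspberr$

Derivation:
LF mapping: 5 6 4 2 8 7 0 3 1
Walk LF starting at row 6, prepending L[row]:
  step 1: row=6, L[6]='$', prepend. Next row=LF[6]=0
  step 2: row=0, L[0]='r', prepend. Next row=LF[0]=5
  step 3: row=5, L[5]='r', prepend. Next row=LF[5]=7
  step 4: row=7, L[7]='e', prepend. Next row=LF[7]=3
  step 5: row=3, L[3]='b', prepend. Next row=LF[3]=2
  step 6: row=2, L[2]='p', prepend. Next row=LF[2]=4
  step 7: row=4, L[4]='s', prepend. Next row=LF[4]=8
  step 8: row=8, L[8]='a', prepend. Next row=LF[8]=1
  step 9: row=1, L[1]='r', prepend. Next row=LF[1]=6
Reversed output: raspberr$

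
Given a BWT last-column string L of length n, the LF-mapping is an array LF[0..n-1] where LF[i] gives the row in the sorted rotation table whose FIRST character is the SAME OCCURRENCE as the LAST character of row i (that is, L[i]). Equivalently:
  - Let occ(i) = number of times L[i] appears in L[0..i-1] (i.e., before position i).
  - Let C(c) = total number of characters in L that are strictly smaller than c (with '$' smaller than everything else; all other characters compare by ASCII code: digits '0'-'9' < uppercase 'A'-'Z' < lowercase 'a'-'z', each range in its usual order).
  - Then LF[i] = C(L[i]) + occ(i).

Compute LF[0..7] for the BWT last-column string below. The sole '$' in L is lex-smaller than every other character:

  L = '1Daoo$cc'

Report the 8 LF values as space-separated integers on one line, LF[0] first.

Answer: 1 2 3 6 7 0 4 5

Derivation:
Char counts: '$':1, '1':1, 'D':1, 'a':1, 'c':2, 'o':2
C (first-col start): C('$')=0, C('1')=1, C('D')=2, C('a')=3, C('c')=4, C('o')=6
L[0]='1': occ=0, LF[0]=C('1')+0=1+0=1
L[1]='D': occ=0, LF[1]=C('D')+0=2+0=2
L[2]='a': occ=0, LF[2]=C('a')+0=3+0=3
L[3]='o': occ=0, LF[3]=C('o')+0=6+0=6
L[4]='o': occ=1, LF[4]=C('o')+1=6+1=7
L[5]='$': occ=0, LF[5]=C('$')+0=0+0=0
L[6]='c': occ=0, LF[6]=C('c')+0=4+0=4
L[7]='c': occ=1, LF[7]=C('c')+1=4+1=5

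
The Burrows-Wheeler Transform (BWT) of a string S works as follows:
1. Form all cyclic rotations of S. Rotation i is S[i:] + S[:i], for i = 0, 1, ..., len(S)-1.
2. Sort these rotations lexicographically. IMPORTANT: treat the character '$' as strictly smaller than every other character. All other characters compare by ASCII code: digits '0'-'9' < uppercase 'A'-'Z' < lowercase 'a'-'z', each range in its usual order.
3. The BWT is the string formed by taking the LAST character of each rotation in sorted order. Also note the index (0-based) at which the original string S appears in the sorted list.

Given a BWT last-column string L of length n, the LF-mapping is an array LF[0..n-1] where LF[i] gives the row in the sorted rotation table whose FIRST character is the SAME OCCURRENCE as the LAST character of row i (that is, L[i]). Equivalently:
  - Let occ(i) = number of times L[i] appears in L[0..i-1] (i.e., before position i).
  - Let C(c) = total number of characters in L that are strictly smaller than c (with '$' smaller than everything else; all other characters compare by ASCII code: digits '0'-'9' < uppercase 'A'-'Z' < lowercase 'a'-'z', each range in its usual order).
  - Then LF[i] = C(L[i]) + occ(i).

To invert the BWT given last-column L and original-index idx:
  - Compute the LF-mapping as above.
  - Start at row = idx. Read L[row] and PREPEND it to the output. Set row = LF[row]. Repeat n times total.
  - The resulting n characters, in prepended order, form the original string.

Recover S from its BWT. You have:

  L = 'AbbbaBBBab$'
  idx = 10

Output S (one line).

Answer: bbBabBaBbA$

Derivation:
LF mapping: 1 7 8 9 5 2 3 4 6 10 0
Walk LF starting at row 10, prepending L[row]:
  step 1: row=10, L[10]='$', prepend. Next row=LF[10]=0
  step 2: row=0, L[0]='A', prepend. Next row=LF[0]=1
  step 3: row=1, L[1]='b', prepend. Next row=LF[1]=7
  step 4: row=7, L[7]='B', prepend. Next row=LF[7]=4
  step 5: row=4, L[4]='a', prepend. Next row=LF[4]=5
  step 6: row=5, L[5]='B', prepend. Next row=LF[5]=2
  step 7: row=2, L[2]='b', prepend. Next row=LF[2]=8
  step 8: row=8, L[8]='a', prepend. Next row=LF[8]=6
  step 9: row=6, L[6]='B', prepend. Next row=LF[6]=3
  step 10: row=3, L[3]='b', prepend. Next row=LF[3]=9
  step 11: row=9, L[9]='b', prepend. Next row=LF[9]=10
Reversed output: bbBabBaBbA$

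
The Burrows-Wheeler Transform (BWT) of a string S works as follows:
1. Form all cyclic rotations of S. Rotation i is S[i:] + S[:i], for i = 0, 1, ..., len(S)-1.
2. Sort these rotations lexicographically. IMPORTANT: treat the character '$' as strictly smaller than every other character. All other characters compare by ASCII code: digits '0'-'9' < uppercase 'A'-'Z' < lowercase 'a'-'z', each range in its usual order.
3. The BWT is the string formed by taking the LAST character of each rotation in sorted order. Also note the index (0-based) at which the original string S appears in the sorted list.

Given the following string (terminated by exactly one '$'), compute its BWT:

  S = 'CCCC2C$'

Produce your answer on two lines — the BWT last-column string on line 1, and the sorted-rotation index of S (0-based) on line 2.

All 7 rotations (rotation i = S[i:]+S[:i]):
  rot[0] = CCCC2C$
  rot[1] = CCC2C$C
  rot[2] = CC2C$CC
  rot[3] = C2C$CCC
  rot[4] = 2C$CCCC
  rot[5] = C$CCCC2
  rot[6] = $CCCC2C
Sorted (with $ < everything):
  sorted[0] = $CCCC2C  (last char: 'C')
  sorted[1] = 2C$CCCC  (last char: 'C')
  sorted[2] = C$CCCC2  (last char: '2')
  sorted[3] = C2C$CCC  (last char: 'C')
  sorted[4] = CC2C$CC  (last char: 'C')
  sorted[5] = CCC2C$C  (last char: 'C')
  sorted[6] = CCCC2C$  (last char: '$')
Last column: CC2CCC$
Original string S is at sorted index 6

Answer: CC2CCC$
6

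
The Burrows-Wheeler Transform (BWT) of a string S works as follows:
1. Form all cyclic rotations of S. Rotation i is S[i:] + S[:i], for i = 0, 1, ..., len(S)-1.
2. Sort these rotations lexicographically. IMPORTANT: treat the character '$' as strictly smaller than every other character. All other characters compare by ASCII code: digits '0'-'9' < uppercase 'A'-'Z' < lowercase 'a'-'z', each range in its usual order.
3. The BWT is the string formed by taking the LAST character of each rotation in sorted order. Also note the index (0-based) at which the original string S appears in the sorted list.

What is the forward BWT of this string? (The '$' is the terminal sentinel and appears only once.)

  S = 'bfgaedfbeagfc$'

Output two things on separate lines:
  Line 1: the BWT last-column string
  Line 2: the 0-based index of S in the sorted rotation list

All 14 rotations (rotation i = S[i:]+S[:i]):
  rot[0] = bfgaedfbeagfc$
  rot[1] = fgaedfbeagfc$b
  rot[2] = gaedfbeagfc$bf
  rot[3] = aedfbeagfc$bfg
  rot[4] = edfbeagfc$bfga
  rot[5] = dfbeagfc$bfgae
  rot[6] = fbeagfc$bfgaed
  rot[7] = beagfc$bfgaedf
  rot[8] = eagfc$bfgaedfb
  rot[9] = agfc$bfgaedfbe
  rot[10] = gfc$bfgaedfbea
  rot[11] = fc$bfgaedfbeag
  rot[12] = c$bfgaedfbeagf
  rot[13] = $bfgaedfbeagfc
Sorted (with $ < everything):
  sorted[0] = $bfgaedfbeagfc  (last char: 'c')
  sorted[1] = aedfbeagfc$bfg  (last char: 'g')
  sorted[2] = agfc$bfgaedfbe  (last char: 'e')
  sorted[3] = beagfc$bfgaedf  (last char: 'f')
  sorted[4] = bfgaedfbeagfc$  (last char: '$')
  sorted[5] = c$bfgaedfbeagf  (last char: 'f')
  sorted[6] = dfbeagfc$bfgae  (last char: 'e')
  sorted[7] = eagfc$bfgaedfb  (last char: 'b')
  sorted[8] = edfbeagfc$bfga  (last char: 'a')
  sorted[9] = fbeagfc$bfgaed  (last char: 'd')
  sorted[10] = fc$bfgaedfbeag  (last char: 'g')
  sorted[11] = fgaedfbeagfc$b  (last char: 'b')
  sorted[12] = gaedfbeagfc$bf  (last char: 'f')
  sorted[13] = gfc$bfgaedfbea  (last char: 'a')
Last column: cgef$febadgbfa
Original string S is at sorted index 4

Answer: cgef$febadgbfa
4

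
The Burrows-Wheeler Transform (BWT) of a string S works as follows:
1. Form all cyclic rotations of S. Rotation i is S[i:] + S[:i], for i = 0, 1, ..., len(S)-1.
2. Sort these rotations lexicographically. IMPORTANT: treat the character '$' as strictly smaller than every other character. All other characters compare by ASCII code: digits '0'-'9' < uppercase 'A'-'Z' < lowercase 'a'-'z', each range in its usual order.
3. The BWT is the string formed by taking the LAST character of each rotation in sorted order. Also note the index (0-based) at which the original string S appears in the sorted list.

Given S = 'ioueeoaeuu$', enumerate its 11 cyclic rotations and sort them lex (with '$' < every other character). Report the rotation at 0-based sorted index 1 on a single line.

All 11 rotations (rotation i = S[i:]+S[:i]):
  rot[0] = ioueeoaeuu$
  rot[1] = oueeoaeuu$i
  rot[2] = ueeoaeuu$io
  rot[3] = eeoaeuu$iou
  rot[4] = eoaeuu$ioue
  rot[5] = oaeuu$iouee
  rot[6] = aeuu$ioueeo
  rot[7] = euu$ioueeoa
  rot[8] = uu$ioueeoae
  rot[9] = u$ioueeoaeu
  rot[10] = $ioueeoaeuu
Sorted (with $ < everything):
  sorted[0] = $ioueeoaeuu
  sorted[1] = aeuu$ioueeo
  sorted[2] = eeoaeuu$iou
  sorted[3] = eoaeuu$ioue
  sorted[4] = euu$ioueeoa
  sorted[5] = ioueeoaeuu$
  sorted[6] = oaeuu$iouee
  sorted[7] = oueeoaeuu$i
  sorted[8] = u$ioueeoaeu
  sorted[9] = ueeoaeuu$io
  sorted[10] = uu$ioueeoae
sorted[1] = aeuu$ioueeo

Answer: aeuu$ioueeo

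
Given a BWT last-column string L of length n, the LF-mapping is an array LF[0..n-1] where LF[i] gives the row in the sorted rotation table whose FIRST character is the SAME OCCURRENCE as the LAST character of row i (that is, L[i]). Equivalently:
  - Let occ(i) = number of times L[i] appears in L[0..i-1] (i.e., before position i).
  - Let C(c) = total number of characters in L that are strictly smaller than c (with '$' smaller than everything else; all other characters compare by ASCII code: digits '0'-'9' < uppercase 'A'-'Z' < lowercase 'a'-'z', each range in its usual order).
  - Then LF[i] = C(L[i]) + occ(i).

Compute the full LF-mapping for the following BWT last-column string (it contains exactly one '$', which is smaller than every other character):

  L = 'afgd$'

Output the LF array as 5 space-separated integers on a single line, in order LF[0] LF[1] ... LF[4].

Char counts: '$':1, 'a':1, 'd':1, 'f':1, 'g':1
C (first-col start): C('$')=0, C('a')=1, C('d')=2, C('f')=3, C('g')=4
L[0]='a': occ=0, LF[0]=C('a')+0=1+0=1
L[1]='f': occ=0, LF[1]=C('f')+0=3+0=3
L[2]='g': occ=0, LF[2]=C('g')+0=4+0=4
L[3]='d': occ=0, LF[3]=C('d')+0=2+0=2
L[4]='$': occ=0, LF[4]=C('$')+0=0+0=0

Answer: 1 3 4 2 0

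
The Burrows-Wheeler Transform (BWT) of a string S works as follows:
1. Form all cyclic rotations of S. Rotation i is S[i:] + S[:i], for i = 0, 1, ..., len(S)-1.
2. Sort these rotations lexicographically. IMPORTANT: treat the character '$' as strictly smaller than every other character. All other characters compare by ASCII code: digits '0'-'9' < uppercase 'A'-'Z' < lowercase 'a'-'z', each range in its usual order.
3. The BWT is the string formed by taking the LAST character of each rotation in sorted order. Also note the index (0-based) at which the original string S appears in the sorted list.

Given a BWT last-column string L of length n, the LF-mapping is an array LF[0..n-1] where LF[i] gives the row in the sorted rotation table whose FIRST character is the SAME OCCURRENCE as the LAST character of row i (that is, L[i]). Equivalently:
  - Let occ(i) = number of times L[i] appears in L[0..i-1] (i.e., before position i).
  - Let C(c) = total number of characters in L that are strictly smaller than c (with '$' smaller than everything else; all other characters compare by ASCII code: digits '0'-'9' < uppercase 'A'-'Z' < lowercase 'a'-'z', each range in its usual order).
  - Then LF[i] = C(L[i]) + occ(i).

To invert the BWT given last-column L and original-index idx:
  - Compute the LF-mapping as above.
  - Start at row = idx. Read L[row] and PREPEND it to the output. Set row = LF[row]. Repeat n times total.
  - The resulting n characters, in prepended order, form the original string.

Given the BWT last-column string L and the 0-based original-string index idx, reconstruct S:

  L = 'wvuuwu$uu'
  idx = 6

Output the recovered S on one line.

LF mapping: 7 6 1 2 8 3 0 4 5
Walk LF starting at row 6, prepending L[row]:
  step 1: row=6, L[6]='$', prepend. Next row=LF[6]=0
  step 2: row=0, L[0]='w', prepend. Next row=LF[0]=7
  step 3: row=7, L[7]='u', prepend. Next row=LF[7]=4
  step 4: row=4, L[4]='w', prepend. Next row=LF[4]=8
  step 5: row=8, L[8]='u', prepend. Next row=LF[8]=5
  step 6: row=5, L[5]='u', prepend. Next row=LF[5]=3
  step 7: row=3, L[3]='u', prepend. Next row=LF[3]=2
  step 8: row=2, L[2]='u', prepend. Next row=LF[2]=1
  step 9: row=1, L[1]='v', prepend. Next row=LF[1]=6
Reversed output: vuuuuwuw$

Answer: vuuuuwuw$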